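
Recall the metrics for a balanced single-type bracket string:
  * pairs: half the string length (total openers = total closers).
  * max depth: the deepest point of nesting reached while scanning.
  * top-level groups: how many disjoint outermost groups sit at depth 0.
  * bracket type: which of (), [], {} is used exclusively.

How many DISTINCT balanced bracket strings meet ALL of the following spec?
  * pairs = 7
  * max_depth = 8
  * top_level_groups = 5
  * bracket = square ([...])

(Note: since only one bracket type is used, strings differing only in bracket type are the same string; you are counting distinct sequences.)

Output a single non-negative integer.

Spec: pairs=7 depth=8 groups=5
Count(depth <= 8) = 20
Count(depth <= 7) = 20
Count(depth == 8) = 20 - 20 = 0

Answer: 0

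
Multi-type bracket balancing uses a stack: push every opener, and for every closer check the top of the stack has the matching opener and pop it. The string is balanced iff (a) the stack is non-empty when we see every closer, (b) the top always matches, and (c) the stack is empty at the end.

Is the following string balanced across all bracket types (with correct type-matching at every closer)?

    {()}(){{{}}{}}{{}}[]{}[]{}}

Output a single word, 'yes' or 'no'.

pos 0: push '{'; stack = {
pos 1: push '('; stack = {(
pos 2: ')' matches '('; pop; stack = {
pos 3: '}' matches '{'; pop; stack = (empty)
pos 4: push '('; stack = (
pos 5: ')' matches '('; pop; stack = (empty)
pos 6: push '{'; stack = {
pos 7: push '{'; stack = {{
pos 8: push '{'; stack = {{{
pos 9: '}' matches '{'; pop; stack = {{
pos 10: '}' matches '{'; pop; stack = {
pos 11: push '{'; stack = {{
pos 12: '}' matches '{'; pop; stack = {
pos 13: '}' matches '{'; pop; stack = (empty)
pos 14: push '{'; stack = {
pos 15: push '{'; stack = {{
pos 16: '}' matches '{'; pop; stack = {
pos 17: '}' matches '{'; pop; stack = (empty)
pos 18: push '['; stack = [
pos 19: ']' matches '['; pop; stack = (empty)
pos 20: push '{'; stack = {
pos 21: '}' matches '{'; pop; stack = (empty)
pos 22: push '['; stack = [
pos 23: ']' matches '['; pop; stack = (empty)
pos 24: push '{'; stack = {
pos 25: '}' matches '{'; pop; stack = (empty)
pos 26: saw closer '}' but stack is empty → INVALID
Verdict: unmatched closer '}' at position 26 → no

Answer: no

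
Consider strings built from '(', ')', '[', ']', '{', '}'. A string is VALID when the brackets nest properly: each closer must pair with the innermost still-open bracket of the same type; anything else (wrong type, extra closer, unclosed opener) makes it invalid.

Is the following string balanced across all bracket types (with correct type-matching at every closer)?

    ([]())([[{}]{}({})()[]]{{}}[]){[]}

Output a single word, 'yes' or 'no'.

Answer: yes

Derivation:
pos 0: push '('; stack = (
pos 1: push '['; stack = ([
pos 2: ']' matches '['; pop; stack = (
pos 3: push '('; stack = ((
pos 4: ')' matches '('; pop; stack = (
pos 5: ')' matches '('; pop; stack = (empty)
pos 6: push '('; stack = (
pos 7: push '['; stack = ([
pos 8: push '['; stack = ([[
pos 9: push '{'; stack = ([[{
pos 10: '}' matches '{'; pop; stack = ([[
pos 11: ']' matches '['; pop; stack = ([
pos 12: push '{'; stack = ([{
pos 13: '}' matches '{'; pop; stack = ([
pos 14: push '('; stack = ([(
pos 15: push '{'; stack = ([({
pos 16: '}' matches '{'; pop; stack = ([(
pos 17: ')' matches '('; pop; stack = ([
pos 18: push '('; stack = ([(
pos 19: ')' matches '('; pop; stack = ([
pos 20: push '['; stack = ([[
pos 21: ']' matches '['; pop; stack = ([
pos 22: ']' matches '['; pop; stack = (
pos 23: push '{'; stack = ({
pos 24: push '{'; stack = ({{
pos 25: '}' matches '{'; pop; stack = ({
pos 26: '}' matches '{'; pop; stack = (
pos 27: push '['; stack = ([
pos 28: ']' matches '['; pop; stack = (
pos 29: ')' matches '('; pop; stack = (empty)
pos 30: push '{'; stack = {
pos 31: push '['; stack = {[
pos 32: ']' matches '['; pop; stack = {
pos 33: '}' matches '{'; pop; stack = (empty)
end: stack empty → VALID
Verdict: properly nested → yes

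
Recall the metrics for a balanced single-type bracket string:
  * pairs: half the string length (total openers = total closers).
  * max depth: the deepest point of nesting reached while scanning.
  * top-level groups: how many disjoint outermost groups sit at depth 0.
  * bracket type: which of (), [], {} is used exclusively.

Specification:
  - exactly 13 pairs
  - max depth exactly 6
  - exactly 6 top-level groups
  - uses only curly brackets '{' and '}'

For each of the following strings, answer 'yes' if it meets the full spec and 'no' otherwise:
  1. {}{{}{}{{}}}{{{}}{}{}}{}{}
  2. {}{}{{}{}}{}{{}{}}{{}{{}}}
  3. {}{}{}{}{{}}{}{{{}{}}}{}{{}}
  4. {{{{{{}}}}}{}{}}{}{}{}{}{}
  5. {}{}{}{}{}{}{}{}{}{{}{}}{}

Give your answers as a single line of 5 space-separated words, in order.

Answer: no no no yes no

Derivation:
String 1 '{}{{}{}{{}}}{{{}}{}{}}{}{}': depth seq [1 0 1 2 1 2 1 2 3 2 1 0 1 2 3 2 1 2 1 2 1 0 1 0 1 0]
  -> pairs=13 depth=3 groups=5 -> no
String 2 '{}{}{{}{}}{}{{}{}}{{}{{}}}': depth seq [1 0 1 0 1 2 1 2 1 0 1 0 1 2 1 2 1 0 1 2 1 2 3 2 1 0]
  -> pairs=13 depth=3 groups=6 -> no
String 3 '{}{}{}{}{{}}{}{{{}{}}}{}{{}}': depth seq [1 0 1 0 1 0 1 0 1 2 1 0 1 0 1 2 3 2 3 2 1 0 1 0 1 2 1 0]
  -> pairs=14 depth=3 groups=9 -> no
String 4 '{{{{{{}}}}}{}{}}{}{}{}{}{}': depth seq [1 2 3 4 5 6 5 4 3 2 1 2 1 2 1 0 1 0 1 0 1 0 1 0 1 0]
  -> pairs=13 depth=6 groups=6 -> yes
String 5 '{}{}{}{}{}{}{}{}{}{{}{}}{}': depth seq [1 0 1 0 1 0 1 0 1 0 1 0 1 0 1 0 1 0 1 2 1 2 1 0 1 0]
  -> pairs=13 depth=2 groups=11 -> no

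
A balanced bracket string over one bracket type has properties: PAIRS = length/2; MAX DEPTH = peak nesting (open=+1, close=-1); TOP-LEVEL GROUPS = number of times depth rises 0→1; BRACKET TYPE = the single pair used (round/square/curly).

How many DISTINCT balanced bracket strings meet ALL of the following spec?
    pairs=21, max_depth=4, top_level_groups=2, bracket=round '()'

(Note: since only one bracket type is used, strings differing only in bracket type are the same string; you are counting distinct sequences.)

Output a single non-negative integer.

Answer: 171591206

Derivation:
Spec: pairs=21 depth=4 groups=2
Count(depth <= 4) = 174474790
Count(depth <= 3) = 2883584
Count(depth == 4) = 174474790 - 2883584 = 171591206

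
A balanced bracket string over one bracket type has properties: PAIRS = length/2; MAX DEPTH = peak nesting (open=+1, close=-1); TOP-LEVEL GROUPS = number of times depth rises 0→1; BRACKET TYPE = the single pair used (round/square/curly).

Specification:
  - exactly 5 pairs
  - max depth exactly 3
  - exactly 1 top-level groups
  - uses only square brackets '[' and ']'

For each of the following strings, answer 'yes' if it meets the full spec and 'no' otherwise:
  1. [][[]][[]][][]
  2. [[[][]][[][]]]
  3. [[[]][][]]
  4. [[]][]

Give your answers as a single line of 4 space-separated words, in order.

Answer: no no yes no

Derivation:
String 1 '[][[]][[]][][]': depth seq [1 0 1 2 1 0 1 2 1 0 1 0 1 0]
  -> pairs=7 depth=2 groups=5 -> no
String 2 '[[[][]][[][]]]': depth seq [1 2 3 2 3 2 1 2 3 2 3 2 1 0]
  -> pairs=7 depth=3 groups=1 -> no
String 3 '[[[]][][]]': depth seq [1 2 3 2 1 2 1 2 1 0]
  -> pairs=5 depth=3 groups=1 -> yes
String 4 '[[]][]': depth seq [1 2 1 0 1 0]
  -> pairs=3 depth=2 groups=2 -> no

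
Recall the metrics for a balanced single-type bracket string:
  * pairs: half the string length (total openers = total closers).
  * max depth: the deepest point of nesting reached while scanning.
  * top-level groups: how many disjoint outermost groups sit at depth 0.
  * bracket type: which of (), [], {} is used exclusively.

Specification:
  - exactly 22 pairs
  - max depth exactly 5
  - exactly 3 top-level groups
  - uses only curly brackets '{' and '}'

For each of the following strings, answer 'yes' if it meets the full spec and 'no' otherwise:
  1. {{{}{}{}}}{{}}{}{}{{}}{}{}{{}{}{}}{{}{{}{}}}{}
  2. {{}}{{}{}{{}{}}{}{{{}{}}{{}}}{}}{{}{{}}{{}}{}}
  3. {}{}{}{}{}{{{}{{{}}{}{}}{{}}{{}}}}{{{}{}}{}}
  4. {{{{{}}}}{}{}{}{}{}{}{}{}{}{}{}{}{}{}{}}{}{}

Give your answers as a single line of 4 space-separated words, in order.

String 1 '{{{}{}{}}}{{}}{}{}{{}}{}{}{{}{}{}}{{}{{}{}}}{}': depth seq [1 2 3 2 3 2 3 2 1 0 1 2 1 0 1 0 1 0 1 2 1 0 1 0 1 0 1 2 1 2 1 2 1 0 1 2 1 2 3 2 3 2 1 0 1 0]
  -> pairs=23 depth=3 groups=10 -> no
String 2 '{{}}{{}{}{{}{}}{}{{{}{}}{{}}}{}}{{}{{}}{{}}{}}': depth seq [1 2 1 0 1 2 1 2 1 2 3 2 3 2 1 2 1 2 3 4 3 4 3 2 3 4 3 2 1 2 1 0 1 2 1 2 3 2 1 2 3 2 1 2 1 0]
  -> pairs=23 depth=4 groups=3 -> no
String 3 '{}{}{}{}{}{{{}{{{}}{}{}}{{}}{{}}}}{{{}{}}{}}': depth seq [1 0 1 0 1 0 1 0 1 0 1 2 3 2 3 4 5 4 3 4 3 4 3 2 3 4 3 2 3 4 3 2 1 0 1 2 3 2 3 2 1 2 1 0]
  -> pairs=22 depth=5 groups=7 -> no
String 4 '{{{{{}}}}{}{}{}{}{}{}{}{}{}{}{}{}{}{}{}}{}{}': depth seq [1 2 3 4 5 4 3 2 1 2 1 2 1 2 1 2 1 2 1 2 1 2 1 2 1 2 1 2 1 2 1 2 1 2 1 2 1 2 1 0 1 0 1 0]
  -> pairs=22 depth=5 groups=3 -> yes

Answer: no no no yes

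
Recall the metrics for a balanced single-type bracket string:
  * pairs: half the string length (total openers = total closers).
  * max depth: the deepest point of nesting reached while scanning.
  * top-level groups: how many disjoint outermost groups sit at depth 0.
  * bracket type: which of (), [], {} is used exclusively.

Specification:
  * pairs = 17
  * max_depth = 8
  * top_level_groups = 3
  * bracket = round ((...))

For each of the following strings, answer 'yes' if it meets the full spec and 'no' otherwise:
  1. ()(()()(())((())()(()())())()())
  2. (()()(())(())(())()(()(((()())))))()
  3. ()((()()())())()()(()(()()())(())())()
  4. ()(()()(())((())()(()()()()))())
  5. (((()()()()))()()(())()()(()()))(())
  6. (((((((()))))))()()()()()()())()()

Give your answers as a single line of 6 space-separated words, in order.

String 1 '()(()()(())((())()(()())())()())': depth seq [1 0 1 2 1 2 1 2 3 2 1 2 3 4 3 2 3 2 3 4 3 4 3 2 3 2 1 2 1 2 1 0]
  -> pairs=16 depth=4 groups=2 -> no
String 2 '(()()(())(())(())()(()(((()())))))()': depth seq [1 2 1 2 1 2 3 2 1 2 3 2 1 2 3 2 1 2 1 2 3 2 3 4 5 6 5 6 5 4 3 2 1 0 1 0]
  -> pairs=18 depth=6 groups=2 -> no
String 3 '()((()()())())()()(()(()()())(())())()': depth seq [1 0 1 2 3 2 3 2 3 2 1 2 1 0 1 0 1 0 1 2 1 2 3 2 3 2 3 2 1 2 3 2 1 2 1 0 1 0]
  -> pairs=19 depth=3 groups=6 -> no
String 4 '()(()()(())((())()(()()()()))())': depth seq [1 0 1 2 1 2 1 2 3 2 1 2 3 4 3 2 3 2 3 4 3 4 3 4 3 4 3 2 1 2 1 0]
  -> pairs=16 depth=4 groups=2 -> no
String 5 '(((()()()()))()()(())()()(()()))(())': depth seq [1 2 3 4 3 4 3 4 3 4 3 2 1 2 1 2 1 2 3 2 1 2 1 2 1 2 3 2 3 2 1 0 1 2 1 0]
  -> pairs=18 depth=4 groups=2 -> no
String 6 '(((((((()))))))()()()()()()())()()': depth seq [1 2 3 4 5 6 7 8 7 6 5 4 3 2 1 2 1 2 1 2 1 2 1 2 1 2 1 2 1 0 1 0 1 0]
  -> pairs=17 depth=8 groups=3 -> yes

Answer: no no no no no yes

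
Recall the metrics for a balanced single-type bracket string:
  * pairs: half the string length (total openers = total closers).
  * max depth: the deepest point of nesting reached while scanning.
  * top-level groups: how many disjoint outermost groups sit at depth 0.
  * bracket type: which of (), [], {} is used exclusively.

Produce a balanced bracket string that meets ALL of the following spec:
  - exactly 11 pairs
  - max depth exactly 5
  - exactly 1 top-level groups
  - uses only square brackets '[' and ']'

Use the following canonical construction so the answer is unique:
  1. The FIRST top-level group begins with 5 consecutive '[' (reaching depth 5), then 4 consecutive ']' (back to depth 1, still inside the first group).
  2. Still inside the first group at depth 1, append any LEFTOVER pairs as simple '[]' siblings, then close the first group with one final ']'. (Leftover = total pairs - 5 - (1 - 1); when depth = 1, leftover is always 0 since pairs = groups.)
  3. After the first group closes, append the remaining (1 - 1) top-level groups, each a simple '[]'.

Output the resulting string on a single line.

Answer: [[[[[]]]][][][][][][]]

Derivation:
Spec: pairs=11 depth=5 groups=1
Leftover pairs = 11 - 5 - (1-1) = 6
First group: deep chain of depth 5 + 6 sibling pairs
Remaining 0 groups: simple '[]' each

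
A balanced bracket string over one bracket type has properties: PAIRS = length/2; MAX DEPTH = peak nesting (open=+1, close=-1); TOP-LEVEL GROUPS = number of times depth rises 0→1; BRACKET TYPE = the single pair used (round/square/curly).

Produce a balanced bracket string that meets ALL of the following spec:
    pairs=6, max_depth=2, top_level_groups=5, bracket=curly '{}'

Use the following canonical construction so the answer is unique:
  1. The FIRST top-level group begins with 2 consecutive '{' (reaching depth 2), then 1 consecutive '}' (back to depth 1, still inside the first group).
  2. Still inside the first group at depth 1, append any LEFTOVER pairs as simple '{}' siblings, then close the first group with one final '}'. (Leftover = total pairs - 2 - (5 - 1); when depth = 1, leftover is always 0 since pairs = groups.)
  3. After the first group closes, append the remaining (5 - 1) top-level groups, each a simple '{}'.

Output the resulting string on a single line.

Answer: {{}}{}{}{}{}

Derivation:
Spec: pairs=6 depth=2 groups=5
Leftover pairs = 6 - 2 - (5-1) = 0
First group: deep chain of depth 2 + 0 sibling pairs
Remaining 4 groups: simple '{}' each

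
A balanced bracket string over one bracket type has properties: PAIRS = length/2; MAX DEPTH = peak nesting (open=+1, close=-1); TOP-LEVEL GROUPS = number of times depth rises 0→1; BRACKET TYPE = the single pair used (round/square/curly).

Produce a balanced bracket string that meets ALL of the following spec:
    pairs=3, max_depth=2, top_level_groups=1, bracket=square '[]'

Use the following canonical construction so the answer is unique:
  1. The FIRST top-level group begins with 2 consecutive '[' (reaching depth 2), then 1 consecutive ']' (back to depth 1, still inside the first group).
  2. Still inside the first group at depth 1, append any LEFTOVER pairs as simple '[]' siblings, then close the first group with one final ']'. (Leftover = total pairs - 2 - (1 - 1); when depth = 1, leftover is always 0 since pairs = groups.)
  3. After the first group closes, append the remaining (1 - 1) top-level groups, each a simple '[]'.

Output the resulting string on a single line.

Spec: pairs=3 depth=2 groups=1
Leftover pairs = 3 - 2 - (1-1) = 1
First group: deep chain of depth 2 + 1 sibling pairs
Remaining 0 groups: simple '[]' each

Answer: [[][]]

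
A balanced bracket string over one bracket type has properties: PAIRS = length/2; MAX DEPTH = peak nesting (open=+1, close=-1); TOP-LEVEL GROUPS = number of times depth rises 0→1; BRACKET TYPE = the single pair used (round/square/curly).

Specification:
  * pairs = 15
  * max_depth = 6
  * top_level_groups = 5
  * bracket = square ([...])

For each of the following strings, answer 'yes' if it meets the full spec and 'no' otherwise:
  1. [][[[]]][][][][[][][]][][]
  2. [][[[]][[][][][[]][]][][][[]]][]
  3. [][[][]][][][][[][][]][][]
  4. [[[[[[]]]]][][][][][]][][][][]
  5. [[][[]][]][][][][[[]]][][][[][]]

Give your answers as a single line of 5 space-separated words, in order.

String 1 '[][[[]]][][][][[][][]][][]': depth seq [1 0 1 2 3 2 1 0 1 0 1 0 1 0 1 2 1 2 1 2 1 0 1 0 1 0]
  -> pairs=13 depth=3 groups=8 -> no
String 2 '[][[[]][[][][][[]][]][][][[]]][]': depth seq [1 0 1 2 3 2 1 2 3 2 3 2 3 2 3 4 3 2 3 2 1 2 1 2 1 2 3 2 1 0 1 0]
  -> pairs=16 depth=4 groups=3 -> no
String 3 '[][[][]][][][][[][][]][][]': depth seq [1 0 1 2 1 2 1 0 1 0 1 0 1 0 1 2 1 2 1 2 1 0 1 0 1 0]
  -> pairs=13 depth=2 groups=8 -> no
String 4 '[[[[[[]]]]][][][][][]][][][][]': depth seq [1 2 3 4 5 6 5 4 3 2 1 2 1 2 1 2 1 2 1 2 1 0 1 0 1 0 1 0 1 0]
  -> pairs=15 depth=6 groups=5 -> yes
String 5 '[[][[]][]][][][][[[]]][][][[][]]': depth seq [1 2 1 2 3 2 1 2 1 0 1 0 1 0 1 0 1 2 3 2 1 0 1 0 1 0 1 2 1 2 1 0]
  -> pairs=16 depth=3 groups=8 -> no

Answer: no no no yes no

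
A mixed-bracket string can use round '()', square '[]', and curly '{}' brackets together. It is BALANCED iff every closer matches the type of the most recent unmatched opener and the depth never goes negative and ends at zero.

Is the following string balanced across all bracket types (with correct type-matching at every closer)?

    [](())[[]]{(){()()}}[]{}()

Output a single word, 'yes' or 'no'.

pos 0: push '['; stack = [
pos 1: ']' matches '['; pop; stack = (empty)
pos 2: push '('; stack = (
pos 3: push '('; stack = ((
pos 4: ')' matches '('; pop; stack = (
pos 5: ')' matches '('; pop; stack = (empty)
pos 6: push '['; stack = [
pos 7: push '['; stack = [[
pos 8: ']' matches '['; pop; stack = [
pos 9: ']' matches '['; pop; stack = (empty)
pos 10: push '{'; stack = {
pos 11: push '('; stack = {(
pos 12: ')' matches '('; pop; stack = {
pos 13: push '{'; stack = {{
pos 14: push '('; stack = {{(
pos 15: ')' matches '('; pop; stack = {{
pos 16: push '('; stack = {{(
pos 17: ')' matches '('; pop; stack = {{
pos 18: '}' matches '{'; pop; stack = {
pos 19: '}' matches '{'; pop; stack = (empty)
pos 20: push '['; stack = [
pos 21: ']' matches '['; pop; stack = (empty)
pos 22: push '{'; stack = {
pos 23: '}' matches '{'; pop; stack = (empty)
pos 24: push '('; stack = (
pos 25: ')' matches '('; pop; stack = (empty)
end: stack empty → VALID
Verdict: properly nested → yes

Answer: yes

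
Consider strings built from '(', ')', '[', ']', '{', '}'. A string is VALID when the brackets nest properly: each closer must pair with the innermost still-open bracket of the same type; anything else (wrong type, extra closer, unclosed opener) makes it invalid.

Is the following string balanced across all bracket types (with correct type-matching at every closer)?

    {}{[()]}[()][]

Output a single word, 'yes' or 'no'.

Answer: yes

Derivation:
pos 0: push '{'; stack = {
pos 1: '}' matches '{'; pop; stack = (empty)
pos 2: push '{'; stack = {
pos 3: push '['; stack = {[
pos 4: push '('; stack = {[(
pos 5: ')' matches '('; pop; stack = {[
pos 6: ']' matches '['; pop; stack = {
pos 7: '}' matches '{'; pop; stack = (empty)
pos 8: push '['; stack = [
pos 9: push '('; stack = [(
pos 10: ')' matches '('; pop; stack = [
pos 11: ']' matches '['; pop; stack = (empty)
pos 12: push '['; stack = [
pos 13: ']' matches '['; pop; stack = (empty)
end: stack empty → VALID
Verdict: properly nested → yes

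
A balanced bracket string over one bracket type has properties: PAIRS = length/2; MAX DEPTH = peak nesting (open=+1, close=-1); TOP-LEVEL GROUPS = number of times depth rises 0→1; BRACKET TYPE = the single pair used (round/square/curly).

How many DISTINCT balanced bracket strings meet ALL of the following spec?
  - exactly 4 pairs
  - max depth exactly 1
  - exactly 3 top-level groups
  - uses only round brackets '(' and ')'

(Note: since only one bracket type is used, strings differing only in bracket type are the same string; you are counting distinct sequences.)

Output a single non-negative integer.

Answer: 0

Derivation:
Spec: pairs=4 depth=1 groups=3
Count(depth <= 1) = 0
Count(depth <= 0) = 0
Count(depth == 1) = 0 - 0 = 0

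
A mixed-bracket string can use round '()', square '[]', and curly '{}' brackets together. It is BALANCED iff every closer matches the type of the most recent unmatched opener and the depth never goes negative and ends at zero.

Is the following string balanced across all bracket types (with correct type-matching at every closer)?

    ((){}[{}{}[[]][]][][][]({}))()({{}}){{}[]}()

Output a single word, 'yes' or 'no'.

pos 0: push '('; stack = (
pos 1: push '('; stack = ((
pos 2: ')' matches '('; pop; stack = (
pos 3: push '{'; stack = ({
pos 4: '}' matches '{'; pop; stack = (
pos 5: push '['; stack = ([
pos 6: push '{'; stack = ([{
pos 7: '}' matches '{'; pop; stack = ([
pos 8: push '{'; stack = ([{
pos 9: '}' matches '{'; pop; stack = ([
pos 10: push '['; stack = ([[
pos 11: push '['; stack = ([[[
pos 12: ']' matches '['; pop; stack = ([[
pos 13: ']' matches '['; pop; stack = ([
pos 14: push '['; stack = ([[
pos 15: ']' matches '['; pop; stack = ([
pos 16: ']' matches '['; pop; stack = (
pos 17: push '['; stack = ([
pos 18: ']' matches '['; pop; stack = (
pos 19: push '['; stack = ([
pos 20: ']' matches '['; pop; stack = (
pos 21: push '['; stack = ([
pos 22: ']' matches '['; pop; stack = (
pos 23: push '('; stack = ((
pos 24: push '{'; stack = (({
pos 25: '}' matches '{'; pop; stack = ((
pos 26: ')' matches '('; pop; stack = (
pos 27: ')' matches '('; pop; stack = (empty)
pos 28: push '('; stack = (
pos 29: ')' matches '('; pop; stack = (empty)
pos 30: push '('; stack = (
pos 31: push '{'; stack = ({
pos 32: push '{'; stack = ({{
pos 33: '}' matches '{'; pop; stack = ({
pos 34: '}' matches '{'; pop; stack = (
pos 35: ')' matches '('; pop; stack = (empty)
pos 36: push '{'; stack = {
pos 37: push '{'; stack = {{
pos 38: '}' matches '{'; pop; stack = {
pos 39: push '['; stack = {[
pos 40: ']' matches '['; pop; stack = {
pos 41: '}' matches '{'; pop; stack = (empty)
pos 42: push '('; stack = (
pos 43: ')' matches '('; pop; stack = (empty)
end: stack empty → VALID
Verdict: properly nested → yes

Answer: yes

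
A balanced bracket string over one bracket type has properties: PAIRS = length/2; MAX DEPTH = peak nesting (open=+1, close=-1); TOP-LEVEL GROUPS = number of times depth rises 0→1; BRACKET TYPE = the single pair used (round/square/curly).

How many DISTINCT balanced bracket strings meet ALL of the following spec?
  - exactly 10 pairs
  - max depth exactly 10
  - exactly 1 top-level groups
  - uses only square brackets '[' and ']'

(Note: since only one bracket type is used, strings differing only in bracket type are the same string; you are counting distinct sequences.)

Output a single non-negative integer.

Answer: 1

Derivation:
Spec: pairs=10 depth=10 groups=1
Count(depth <= 10) = 4862
Count(depth <= 9) = 4861
Count(depth == 10) = 4862 - 4861 = 1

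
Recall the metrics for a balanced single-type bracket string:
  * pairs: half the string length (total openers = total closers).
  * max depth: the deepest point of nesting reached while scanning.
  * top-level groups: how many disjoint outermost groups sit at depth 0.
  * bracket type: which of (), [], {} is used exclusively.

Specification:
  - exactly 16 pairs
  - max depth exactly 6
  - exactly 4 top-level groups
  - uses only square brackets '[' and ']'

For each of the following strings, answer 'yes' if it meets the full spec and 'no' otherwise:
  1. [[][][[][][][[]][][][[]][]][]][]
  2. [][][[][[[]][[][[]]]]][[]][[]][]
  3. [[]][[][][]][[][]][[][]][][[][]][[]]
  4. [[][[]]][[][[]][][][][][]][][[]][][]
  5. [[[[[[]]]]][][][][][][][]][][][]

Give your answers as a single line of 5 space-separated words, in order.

String 1 '[[][][[][][][[]][][][[]][]][]][]': depth seq [1 2 1 2 1 2 3 2 3 2 3 2 3 4 3 2 3 2 3 2 3 4 3 2 3 2 1 2 1 0 1 0]
  -> pairs=16 depth=4 groups=2 -> no
String 2 '[][][[][[[]][[][[]]]]][[]][[]][]': depth seq [1 0 1 0 1 2 1 2 3 4 3 2 3 4 3 4 5 4 3 2 1 0 1 2 1 0 1 2 1 0 1 0]
  -> pairs=16 depth=5 groups=6 -> no
String 3 '[[]][[][][]][[][]][[][]][][[][]][[]]': depth seq [1 2 1 0 1 2 1 2 1 2 1 0 1 2 1 2 1 0 1 2 1 2 1 0 1 0 1 2 1 2 1 0 1 2 1 0]
  -> pairs=18 depth=2 groups=7 -> no
String 4 '[[][[]]][[][[]][][][][][]][][[]][][]': depth seq [1 2 1 2 3 2 1 0 1 2 1 2 3 2 1 2 1 2 1 2 1 2 1 2 1 0 1 0 1 2 1 0 1 0 1 0]
  -> pairs=18 depth=3 groups=6 -> no
String 5 '[[[[[[]]]]][][][][][][][]][][][]': depth seq [1 2 3 4 5 6 5 4 3 2 1 2 1 2 1 2 1 2 1 2 1 2 1 2 1 0 1 0 1 0 1 0]
  -> pairs=16 depth=6 groups=4 -> yes

Answer: no no no no yes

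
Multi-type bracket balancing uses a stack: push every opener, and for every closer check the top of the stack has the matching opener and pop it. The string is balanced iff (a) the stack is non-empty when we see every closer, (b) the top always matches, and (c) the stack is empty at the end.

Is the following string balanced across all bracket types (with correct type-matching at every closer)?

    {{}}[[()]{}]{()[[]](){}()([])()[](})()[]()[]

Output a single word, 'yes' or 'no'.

pos 0: push '{'; stack = {
pos 1: push '{'; stack = {{
pos 2: '}' matches '{'; pop; stack = {
pos 3: '}' matches '{'; pop; stack = (empty)
pos 4: push '['; stack = [
pos 5: push '['; stack = [[
pos 6: push '('; stack = [[(
pos 7: ')' matches '('; pop; stack = [[
pos 8: ']' matches '['; pop; stack = [
pos 9: push '{'; stack = [{
pos 10: '}' matches '{'; pop; stack = [
pos 11: ']' matches '['; pop; stack = (empty)
pos 12: push '{'; stack = {
pos 13: push '('; stack = {(
pos 14: ')' matches '('; pop; stack = {
pos 15: push '['; stack = {[
pos 16: push '['; stack = {[[
pos 17: ']' matches '['; pop; stack = {[
pos 18: ']' matches '['; pop; stack = {
pos 19: push '('; stack = {(
pos 20: ')' matches '('; pop; stack = {
pos 21: push '{'; stack = {{
pos 22: '}' matches '{'; pop; stack = {
pos 23: push '('; stack = {(
pos 24: ')' matches '('; pop; stack = {
pos 25: push '('; stack = {(
pos 26: push '['; stack = {([
pos 27: ']' matches '['; pop; stack = {(
pos 28: ')' matches '('; pop; stack = {
pos 29: push '('; stack = {(
pos 30: ')' matches '('; pop; stack = {
pos 31: push '['; stack = {[
pos 32: ']' matches '['; pop; stack = {
pos 33: push '('; stack = {(
pos 34: saw closer '}' but top of stack is '(' (expected ')') → INVALID
Verdict: type mismatch at position 34: '}' closes '(' → no

Answer: no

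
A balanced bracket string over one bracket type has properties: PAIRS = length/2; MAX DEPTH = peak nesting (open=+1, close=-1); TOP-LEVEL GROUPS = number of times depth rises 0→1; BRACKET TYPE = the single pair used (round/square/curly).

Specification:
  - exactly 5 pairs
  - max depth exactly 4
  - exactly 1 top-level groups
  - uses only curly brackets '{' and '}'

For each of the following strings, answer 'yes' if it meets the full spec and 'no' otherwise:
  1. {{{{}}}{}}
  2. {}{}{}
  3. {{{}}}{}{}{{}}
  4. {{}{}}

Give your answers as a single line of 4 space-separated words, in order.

Answer: yes no no no

Derivation:
String 1 '{{{{}}}{}}': depth seq [1 2 3 4 3 2 1 2 1 0]
  -> pairs=5 depth=4 groups=1 -> yes
String 2 '{}{}{}': depth seq [1 0 1 0 1 0]
  -> pairs=3 depth=1 groups=3 -> no
String 3 '{{{}}}{}{}{{}}': depth seq [1 2 3 2 1 0 1 0 1 0 1 2 1 0]
  -> pairs=7 depth=3 groups=4 -> no
String 4 '{{}{}}': depth seq [1 2 1 2 1 0]
  -> pairs=3 depth=2 groups=1 -> no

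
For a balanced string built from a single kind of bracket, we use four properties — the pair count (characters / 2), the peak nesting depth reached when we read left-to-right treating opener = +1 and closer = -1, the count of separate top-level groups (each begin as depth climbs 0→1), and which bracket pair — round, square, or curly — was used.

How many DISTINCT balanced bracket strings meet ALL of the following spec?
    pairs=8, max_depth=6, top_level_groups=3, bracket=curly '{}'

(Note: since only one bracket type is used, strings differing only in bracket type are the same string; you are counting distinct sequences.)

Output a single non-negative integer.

Spec: pairs=8 depth=6 groups=3
Count(depth <= 6) = 297
Count(depth <= 5) = 294
Count(depth == 6) = 297 - 294 = 3

Answer: 3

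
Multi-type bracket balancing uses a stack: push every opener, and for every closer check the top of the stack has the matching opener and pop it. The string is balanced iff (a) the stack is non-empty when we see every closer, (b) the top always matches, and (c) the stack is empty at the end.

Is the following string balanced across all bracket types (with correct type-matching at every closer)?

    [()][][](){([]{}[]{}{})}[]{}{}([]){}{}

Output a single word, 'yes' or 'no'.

pos 0: push '['; stack = [
pos 1: push '('; stack = [(
pos 2: ')' matches '('; pop; stack = [
pos 3: ']' matches '['; pop; stack = (empty)
pos 4: push '['; stack = [
pos 5: ']' matches '['; pop; stack = (empty)
pos 6: push '['; stack = [
pos 7: ']' matches '['; pop; stack = (empty)
pos 8: push '('; stack = (
pos 9: ')' matches '('; pop; stack = (empty)
pos 10: push '{'; stack = {
pos 11: push '('; stack = {(
pos 12: push '['; stack = {([
pos 13: ']' matches '['; pop; stack = {(
pos 14: push '{'; stack = {({
pos 15: '}' matches '{'; pop; stack = {(
pos 16: push '['; stack = {([
pos 17: ']' matches '['; pop; stack = {(
pos 18: push '{'; stack = {({
pos 19: '}' matches '{'; pop; stack = {(
pos 20: push '{'; stack = {({
pos 21: '}' matches '{'; pop; stack = {(
pos 22: ')' matches '('; pop; stack = {
pos 23: '}' matches '{'; pop; stack = (empty)
pos 24: push '['; stack = [
pos 25: ']' matches '['; pop; stack = (empty)
pos 26: push '{'; stack = {
pos 27: '}' matches '{'; pop; stack = (empty)
pos 28: push '{'; stack = {
pos 29: '}' matches '{'; pop; stack = (empty)
pos 30: push '('; stack = (
pos 31: push '['; stack = ([
pos 32: ']' matches '['; pop; stack = (
pos 33: ')' matches '('; pop; stack = (empty)
pos 34: push '{'; stack = {
pos 35: '}' matches '{'; pop; stack = (empty)
pos 36: push '{'; stack = {
pos 37: '}' matches '{'; pop; stack = (empty)
end: stack empty → VALID
Verdict: properly nested → yes

Answer: yes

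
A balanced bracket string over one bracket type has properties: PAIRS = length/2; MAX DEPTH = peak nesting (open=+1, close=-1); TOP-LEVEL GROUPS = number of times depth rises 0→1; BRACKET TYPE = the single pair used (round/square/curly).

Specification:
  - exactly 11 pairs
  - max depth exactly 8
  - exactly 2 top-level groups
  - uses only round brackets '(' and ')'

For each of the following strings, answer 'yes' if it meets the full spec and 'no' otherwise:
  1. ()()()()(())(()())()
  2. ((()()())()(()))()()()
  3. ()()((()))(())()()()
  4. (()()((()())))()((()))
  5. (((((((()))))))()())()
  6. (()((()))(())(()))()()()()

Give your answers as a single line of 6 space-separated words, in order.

Answer: no no no no yes no

Derivation:
String 1 '()()()()(())(()())()': depth seq [1 0 1 0 1 0 1 0 1 2 1 0 1 2 1 2 1 0 1 0]
  -> pairs=10 depth=2 groups=7 -> no
String 2 '((()()())()(()))()()()': depth seq [1 2 3 2 3 2 3 2 1 2 1 2 3 2 1 0 1 0 1 0 1 0]
  -> pairs=11 depth=3 groups=4 -> no
String 3 '()()((()))(())()()()': depth seq [1 0 1 0 1 2 3 2 1 0 1 2 1 0 1 0 1 0 1 0]
  -> pairs=10 depth=3 groups=7 -> no
String 4 '(()()((()())))()((()))': depth seq [1 2 1 2 1 2 3 4 3 4 3 2 1 0 1 0 1 2 3 2 1 0]
  -> pairs=11 depth=4 groups=3 -> no
String 5 '(((((((()))))))()())()': depth seq [1 2 3 4 5 6 7 8 7 6 5 4 3 2 1 2 1 2 1 0 1 0]
  -> pairs=11 depth=8 groups=2 -> yes
String 6 '(()((()))(())(()))()()()()': depth seq [1 2 1 2 3 4 3 2 1 2 3 2 1 2 3 2 1 0 1 0 1 0 1 0 1 0]
  -> pairs=13 depth=4 groups=5 -> no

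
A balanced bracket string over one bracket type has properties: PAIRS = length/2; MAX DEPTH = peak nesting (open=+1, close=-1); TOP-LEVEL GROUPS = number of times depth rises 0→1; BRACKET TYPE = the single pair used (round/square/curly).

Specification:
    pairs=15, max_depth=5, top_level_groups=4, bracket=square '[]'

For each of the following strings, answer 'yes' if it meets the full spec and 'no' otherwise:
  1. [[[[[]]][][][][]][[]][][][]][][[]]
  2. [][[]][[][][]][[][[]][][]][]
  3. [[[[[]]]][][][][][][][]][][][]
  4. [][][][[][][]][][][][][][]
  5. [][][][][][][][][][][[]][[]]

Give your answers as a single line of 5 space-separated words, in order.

Answer: no no yes no no

Derivation:
String 1 '[[[[[]]][][][][]][[]][][][]][][[]]': depth seq [1 2 3 4 5 4 3 2 3 2 3 2 3 2 3 2 1 2 3 2 1 2 1 2 1 2 1 0 1 0 1 2 1 0]
  -> pairs=17 depth=5 groups=3 -> no
String 2 '[][[]][[][][]][[][[]][][]][]': depth seq [1 0 1 2 1 0 1 2 1 2 1 2 1 0 1 2 1 2 3 2 1 2 1 2 1 0 1 0]
  -> pairs=14 depth=3 groups=5 -> no
String 3 '[[[[[]]]][][][][][][][]][][][]': depth seq [1 2 3 4 5 4 3 2 1 2 1 2 1 2 1 2 1 2 1 2 1 2 1 0 1 0 1 0 1 0]
  -> pairs=15 depth=5 groups=4 -> yes
String 4 '[][][][[][][]][][][][][][]': depth seq [1 0 1 0 1 0 1 2 1 2 1 2 1 0 1 0 1 0 1 0 1 0 1 0 1 0]
  -> pairs=13 depth=2 groups=10 -> no
String 5 '[][][][][][][][][][][[]][[]]': depth seq [1 0 1 0 1 0 1 0 1 0 1 0 1 0 1 0 1 0 1 0 1 2 1 0 1 2 1 0]
  -> pairs=14 depth=2 groups=12 -> no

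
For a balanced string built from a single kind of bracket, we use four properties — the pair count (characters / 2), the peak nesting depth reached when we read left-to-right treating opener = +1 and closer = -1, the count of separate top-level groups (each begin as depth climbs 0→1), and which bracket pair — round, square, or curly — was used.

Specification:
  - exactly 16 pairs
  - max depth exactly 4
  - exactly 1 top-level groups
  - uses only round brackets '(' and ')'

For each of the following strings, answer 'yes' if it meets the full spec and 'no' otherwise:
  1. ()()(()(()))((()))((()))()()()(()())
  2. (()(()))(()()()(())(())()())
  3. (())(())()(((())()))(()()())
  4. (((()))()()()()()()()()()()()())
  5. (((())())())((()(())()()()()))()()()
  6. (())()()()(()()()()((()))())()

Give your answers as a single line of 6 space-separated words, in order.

String 1 '()()(()(()))((()))((()))()()()(()())': depth seq [1 0 1 0 1 2 1 2 3 2 1 0 1 2 3 2 1 0 1 2 3 2 1 0 1 0 1 0 1 0 1 2 1 2 1 0]
  -> pairs=18 depth=3 groups=9 -> no
String 2 '(()(()))(()()()(())(())()())': depth seq [1 2 1 2 3 2 1 0 1 2 1 2 1 2 1 2 3 2 1 2 3 2 1 2 1 2 1 0]
  -> pairs=14 depth=3 groups=2 -> no
String 3 '(())(())()(((())()))(()()())': depth seq [1 2 1 0 1 2 1 0 1 0 1 2 3 4 3 2 3 2 1 0 1 2 1 2 1 2 1 0]
  -> pairs=14 depth=4 groups=5 -> no
String 4 '(((()))()()()()()()()()()()()())': depth seq [1 2 3 4 3 2 1 2 1 2 1 2 1 2 1 2 1 2 1 2 1 2 1 2 1 2 1 2 1 2 1 0]
  -> pairs=16 depth=4 groups=1 -> yes
String 5 '(((())())())((()(())()()()()))()()()': depth seq [1 2 3 4 3 2 3 2 1 2 1 0 1 2 3 2 3 4 3 2 3 2 3 2 3 2 3 2 1 0 1 0 1 0 1 0]
  -> pairs=18 depth=4 groups=5 -> no
String 6 '(())()()()(()()()()((()))())()': depth seq [1 2 1 0 1 0 1 0 1 0 1 2 1 2 1 2 1 2 1 2 3 4 3 2 1 2 1 0 1 0]
  -> pairs=15 depth=4 groups=6 -> no

Answer: no no no yes no no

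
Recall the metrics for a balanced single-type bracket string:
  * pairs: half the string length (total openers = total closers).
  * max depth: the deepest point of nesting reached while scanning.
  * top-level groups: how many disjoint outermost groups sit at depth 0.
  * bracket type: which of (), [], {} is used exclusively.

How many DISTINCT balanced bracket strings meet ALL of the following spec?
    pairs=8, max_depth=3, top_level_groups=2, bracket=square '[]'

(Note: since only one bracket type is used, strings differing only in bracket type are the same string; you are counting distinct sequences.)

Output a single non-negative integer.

Spec: pairs=8 depth=3 groups=2
Count(depth <= 3) = 144
Count(depth <= 2) = 7
Count(depth == 3) = 144 - 7 = 137

Answer: 137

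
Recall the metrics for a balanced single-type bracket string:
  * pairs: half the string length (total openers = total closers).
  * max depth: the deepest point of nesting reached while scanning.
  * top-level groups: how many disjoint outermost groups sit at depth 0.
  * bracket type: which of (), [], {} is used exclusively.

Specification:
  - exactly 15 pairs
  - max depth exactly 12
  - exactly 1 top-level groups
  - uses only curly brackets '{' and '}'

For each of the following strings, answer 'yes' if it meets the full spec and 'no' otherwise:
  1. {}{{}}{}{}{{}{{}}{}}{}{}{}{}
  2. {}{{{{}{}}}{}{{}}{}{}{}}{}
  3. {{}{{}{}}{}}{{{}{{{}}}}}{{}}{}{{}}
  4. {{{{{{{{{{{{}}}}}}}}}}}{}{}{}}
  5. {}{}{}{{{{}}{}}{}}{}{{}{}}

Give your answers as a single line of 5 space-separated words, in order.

String 1 '{}{{}}{}{}{{}{{}}{}}{}{}{}{}': depth seq [1 0 1 2 1 0 1 0 1 0 1 2 1 2 3 2 1 2 1 0 1 0 1 0 1 0 1 0]
  -> pairs=14 depth=3 groups=9 -> no
String 2 '{}{{{{}{}}}{}{{}}{}{}{}}{}': depth seq [1 0 1 2 3 4 3 4 3 2 1 2 1 2 3 2 1 2 1 2 1 2 1 0 1 0]
  -> pairs=13 depth=4 groups=3 -> no
String 3 '{{}{{}{}}{}}{{{}{{{}}}}}{{}}{}{{}}': depth seq [1 2 1 2 3 2 3 2 1 2 1 0 1 2 3 2 3 4 5 4 3 2 1 0 1 2 1 0 1 0 1 2 1 0]
  -> pairs=17 depth=5 groups=5 -> no
String 4 '{{{{{{{{{{{{}}}}}}}}}}}{}{}{}}': depth seq [1 2 3 4 5 6 7 8 9 10 11 12 11 10 9 8 7 6 5 4 3 2 1 2 1 2 1 2 1 0]
  -> pairs=15 depth=12 groups=1 -> yes
String 5 '{}{}{}{{{{}}{}}{}}{}{{}{}}': depth seq [1 0 1 0 1 0 1 2 3 4 3 2 3 2 1 2 1 0 1 0 1 2 1 2 1 0]
  -> pairs=13 depth=4 groups=6 -> no

Answer: no no no yes no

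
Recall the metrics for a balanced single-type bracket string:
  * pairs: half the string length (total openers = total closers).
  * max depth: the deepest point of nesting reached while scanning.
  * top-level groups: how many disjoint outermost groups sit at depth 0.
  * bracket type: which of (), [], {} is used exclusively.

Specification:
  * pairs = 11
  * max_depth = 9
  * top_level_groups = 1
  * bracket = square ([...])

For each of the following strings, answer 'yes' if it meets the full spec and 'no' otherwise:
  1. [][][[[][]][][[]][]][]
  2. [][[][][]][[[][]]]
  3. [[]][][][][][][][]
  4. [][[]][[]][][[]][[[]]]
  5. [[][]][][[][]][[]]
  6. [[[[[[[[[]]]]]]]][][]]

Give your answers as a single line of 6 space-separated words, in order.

String 1 '[][][[[][]][][[]][]][]': depth seq [1 0 1 0 1 2 3 2 3 2 1 2 1 2 3 2 1 2 1 0 1 0]
  -> pairs=11 depth=3 groups=4 -> no
String 2 '[][[][][]][[[][]]]': depth seq [1 0 1 2 1 2 1 2 1 0 1 2 3 2 3 2 1 0]
  -> pairs=9 depth=3 groups=3 -> no
String 3 '[[]][][][][][][][]': depth seq [1 2 1 0 1 0 1 0 1 0 1 0 1 0 1 0 1 0]
  -> pairs=9 depth=2 groups=8 -> no
String 4 '[][[]][[]][][[]][[[]]]': depth seq [1 0 1 2 1 0 1 2 1 0 1 0 1 2 1 0 1 2 3 2 1 0]
  -> pairs=11 depth=3 groups=6 -> no
String 5 '[[][]][][[][]][[]]': depth seq [1 2 1 2 1 0 1 0 1 2 1 2 1 0 1 2 1 0]
  -> pairs=9 depth=2 groups=4 -> no
String 6 '[[[[[[[[[]]]]]]]][][]]': depth seq [1 2 3 4 5 6 7 8 9 8 7 6 5 4 3 2 1 2 1 2 1 0]
  -> pairs=11 depth=9 groups=1 -> yes

Answer: no no no no no yes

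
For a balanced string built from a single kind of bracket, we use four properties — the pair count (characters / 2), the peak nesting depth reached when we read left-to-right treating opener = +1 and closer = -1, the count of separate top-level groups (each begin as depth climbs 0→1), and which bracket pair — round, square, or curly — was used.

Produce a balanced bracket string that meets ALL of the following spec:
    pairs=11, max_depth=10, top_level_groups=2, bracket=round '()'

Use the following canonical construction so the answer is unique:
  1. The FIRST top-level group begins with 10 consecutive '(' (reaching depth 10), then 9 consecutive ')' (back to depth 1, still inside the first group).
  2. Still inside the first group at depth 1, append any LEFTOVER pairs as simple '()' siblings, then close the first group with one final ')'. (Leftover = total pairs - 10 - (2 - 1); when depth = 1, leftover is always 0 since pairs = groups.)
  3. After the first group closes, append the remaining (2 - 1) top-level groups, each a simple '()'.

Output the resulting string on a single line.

Spec: pairs=11 depth=10 groups=2
Leftover pairs = 11 - 10 - (2-1) = 0
First group: deep chain of depth 10 + 0 sibling pairs
Remaining 1 groups: simple '()' each

Answer: (((((((((())))))))))()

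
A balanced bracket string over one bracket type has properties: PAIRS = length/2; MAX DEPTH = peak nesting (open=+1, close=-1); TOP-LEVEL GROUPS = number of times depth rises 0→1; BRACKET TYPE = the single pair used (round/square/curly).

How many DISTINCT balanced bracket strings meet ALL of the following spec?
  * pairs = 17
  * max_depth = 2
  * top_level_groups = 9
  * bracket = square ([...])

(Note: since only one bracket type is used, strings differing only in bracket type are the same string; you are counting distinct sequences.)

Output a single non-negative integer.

Spec: pairs=17 depth=2 groups=9
Count(depth <= 2) = 12870
Count(depth <= 1) = 0
Count(depth == 2) = 12870 - 0 = 12870

Answer: 12870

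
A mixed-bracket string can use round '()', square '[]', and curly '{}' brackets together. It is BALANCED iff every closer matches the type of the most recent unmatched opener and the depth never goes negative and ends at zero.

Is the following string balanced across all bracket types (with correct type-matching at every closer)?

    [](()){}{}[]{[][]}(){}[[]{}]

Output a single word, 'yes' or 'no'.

Answer: yes

Derivation:
pos 0: push '['; stack = [
pos 1: ']' matches '['; pop; stack = (empty)
pos 2: push '('; stack = (
pos 3: push '('; stack = ((
pos 4: ')' matches '('; pop; stack = (
pos 5: ')' matches '('; pop; stack = (empty)
pos 6: push '{'; stack = {
pos 7: '}' matches '{'; pop; stack = (empty)
pos 8: push '{'; stack = {
pos 9: '}' matches '{'; pop; stack = (empty)
pos 10: push '['; stack = [
pos 11: ']' matches '['; pop; stack = (empty)
pos 12: push '{'; stack = {
pos 13: push '['; stack = {[
pos 14: ']' matches '['; pop; stack = {
pos 15: push '['; stack = {[
pos 16: ']' matches '['; pop; stack = {
pos 17: '}' matches '{'; pop; stack = (empty)
pos 18: push '('; stack = (
pos 19: ')' matches '('; pop; stack = (empty)
pos 20: push '{'; stack = {
pos 21: '}' matches '{'; pop; stack = (empty)
pos 22: push '['; stack = [
pos 23: push '['; stack = [[
pos 24: ']' matches '['; pop; stack = [
pos 25: push '{'; stack = [{
pos 26: '}' matches '{'; pop; stack = [
pos 27: ']' matches '['; pop; stack = (empty)
end: stack empty → VALID
Verdict: properly nested → yes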